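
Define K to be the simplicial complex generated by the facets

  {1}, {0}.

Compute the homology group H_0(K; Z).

H_0 ≅ Z^2.

Fix the vertex order 0 < 1 and write every simplex with vertices in increasing order. Then dim K = 0 and the simplices of K are:

  0-simplices (2): [0], [1]

Hence C_0 ≅ Z^2.

Computing H_k = (kernel of ∂_k) / (image of ∂_{k+1}):

  H_0: rank C_0 − rank ∂_1 = 2 − 0 = 2, and there is no ∂_1, so H_0 ≅ Z^2.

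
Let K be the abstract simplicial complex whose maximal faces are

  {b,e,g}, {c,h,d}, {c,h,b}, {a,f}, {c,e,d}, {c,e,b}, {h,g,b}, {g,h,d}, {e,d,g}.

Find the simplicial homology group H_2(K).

H_2 ≅ Z.

Fix the vertex order a < b < c < d < e < f < g < h and write every simplex with vertices in increasing order. Then dim K = 2 and the simplices of K are:

  0-simplices (8): a, b, c, d, e, f, g, h
  1-simplices (13): af, bc, be, bg, bh, cd, ce, ch, de, dg, dh, eg, gh
  2-simplices (8): bce, bch, beg, bgh, cde, cdh, deg, dgh

Hence C_0 ≅ Z^8, C_1 ≅ Z^13, C_2 ≅ Z^8.

Boundary ∂_1: C_1 → C_0 is given by ∂[p,q] = [q] − [p]. For instance
  ∂cd = d − c.
The 8×13 boundary matrix has rank 6 and Smith normal form diag(1,1,1,1,1,1).

The boundary map ∂_2: C_2 → C_1 maps a triangle to the signed sum of its edges. For instance
  ∂bce = ce − be + bc,
  ∂bgh = gh − bh + bg.
The 13×8 boundary matrix has rank 7 and Smith normal form diag(1,1,1,1,1,1,1).

Now H_k = ker ∂_k / im ∂_{k+1}, so:

  H_2: rank ker ∂_2 − rank ∂_3 = (8 − 7) − 0 = 1, and there is no ∂_3, so H_2 = Z.

(K is a triangulation of the disjoint union of the 2-sphere S^2 and the 1-simplex.)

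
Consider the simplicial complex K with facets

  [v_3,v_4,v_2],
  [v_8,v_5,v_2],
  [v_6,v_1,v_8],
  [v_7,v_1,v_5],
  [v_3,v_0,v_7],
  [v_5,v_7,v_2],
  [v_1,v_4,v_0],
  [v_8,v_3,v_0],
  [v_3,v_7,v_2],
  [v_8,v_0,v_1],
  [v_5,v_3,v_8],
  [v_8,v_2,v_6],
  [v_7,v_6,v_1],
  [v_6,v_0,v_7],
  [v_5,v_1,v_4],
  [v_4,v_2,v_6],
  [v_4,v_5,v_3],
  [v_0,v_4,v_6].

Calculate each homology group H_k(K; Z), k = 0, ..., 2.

Fix the vertex order v_0 < v_1 < v_2 < v_3 < v_4 < v_5 < v_6 < v_7 < v_8 and write every simplex with vertices in increasing order. Then dim K = 2 and the simplices of K are:

  0-simplices (9): [v_0], [v_1], [v_2], [v_3], [v_4], [v_5], [v_6], [v_7], [v_8]
  1-simplices (27): (27 of them)
  2-simplices (18): (18 of them)

giving chain groups C_0 ≅ Z^9, C_1 ≅ Z^27, C_2 ≅ Z^18.

∂_1: C_1 → C_0 is given by ∂[p,q] = [q] − [p].
As a 9×27 matrix over Z this has rank 8, with invariant factors (1,1,1,1,1,1,1,1).

∂_2: C_2 → C_1 acts by ∂[p,q,r] = [q,r] − [p,r] + [p,q]. For instance
  ∂[v_0,v_1,v_8] = [v_1,v_8] − [v_0,v_8] + [v_0,v_1],
  ∂[v_2,v_5,v_8] = [v_5,v_8] − [v_2,v_8] + [v_2,v_5].
The resulting 27×18 matrix has rank 18, and its Smith normal form has invariant factors (1,1,1,1,1,1,1,1,1,1,1,1,1,1,1,1,1,2).

Reading off H_k = ker ∂_k / im ∂_{k+1}:

  H_0: rank C_0 − rank ∂_1 = 9 − 8 = 1, and the invariant factors of ∂_1 are all 1, so H_0 = Z.
  H_1: rank ker ∂_1 − rank ∂_2 = (27 − 8) − 18 = 1, and ∂_2 has invariant factor 2 > 1, so H_1 = Z ⊕ Z/2.
  H_2: rank ker ∂_2 − rank ∂_3 = (18 − 18) − 0 = 0, and there is no ∂_3, so H_2 = 0.

H_0 = Z,  H_1 = Z ⊕ Z/2,  H_2 = 0.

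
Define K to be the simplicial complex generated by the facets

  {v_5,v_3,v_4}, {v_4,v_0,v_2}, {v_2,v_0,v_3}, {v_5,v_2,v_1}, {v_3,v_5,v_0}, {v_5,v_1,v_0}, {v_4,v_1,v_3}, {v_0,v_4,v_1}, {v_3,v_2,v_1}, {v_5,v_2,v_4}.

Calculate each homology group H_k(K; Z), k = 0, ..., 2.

Order the vertices as v_0 < v_1 < v_2 < v_3 < v_4 < v_5. Listing each simplex with vertices in this order, K has dimension 2 with simplices:

  0-simplices (6): [v_0], [v_1], [v_2], [v_3], [v_4], [v_5]
  1-simplices (15): (15 of them)
  2-simplices (10): [v_0,v_1,v_4], [v_0,v_1,v_5], [v_0,v_2,v_3], [v_0,v_2,v_4], [v_0,v_3,v_5], [v_1,v_2,v_3], [v_1,v_2,v_5], [v_1,v_3,v_4], [v_2,v_4,v_5], [v_3,v_4,v_5]

giving chain groups C_0 ≅ Z^6, C_1 ≅ Z^15, C_2 ≅ Z^10.

∂_1: C_1 → C_0 sends each edge [p,q] (with p < q) to q − p.
This gives a 6×15 integer matrix of rank 5; reducing to Smith normal form yields diagonal entries (1,1,1,1,1).

The boundary map ∂_2: C_2 → C_1 sends each 2-simplex [p,q,r] to [q,r] − [p,r] + [p,q]. For instance
  ∂[v_1,v_2,v_5] = [v_2,v_5] − [v_1,v_5] + [v_1,v_2],
  ∂[v_0,v_1,v_5] = [v_1,v_5] − [v_0,v_5] + [v_0,v_1].
The resulting 15×10 matrix has rank 10, and its Smith normal form has invariant factors (1,1,1,1,1,1,1,1,1,2).

Computing H_k = (kernel of ∂_k) / (image of ∂_{k+1}):

  H_0: rank C_0 − rank ∂_1 = 6 − 5 = 1, and the invariant factors of ∂_1 are all 1, so H_0 = Z.
  H_1: rank ker ∂_1 − rank ∂_2 = (15 − 5) − 10 = 0, and ∂_2 has invariant factor 2 > 1, so H_1 = Z_2.
  H_2: rank ker ∂_2 − rank ∂_3 = (10 − 10) − 0 = 0, and there is no ∂_3, so H_2 = 0.

H_0 = Z,  H_1 = Z_2,  H_2 = 0.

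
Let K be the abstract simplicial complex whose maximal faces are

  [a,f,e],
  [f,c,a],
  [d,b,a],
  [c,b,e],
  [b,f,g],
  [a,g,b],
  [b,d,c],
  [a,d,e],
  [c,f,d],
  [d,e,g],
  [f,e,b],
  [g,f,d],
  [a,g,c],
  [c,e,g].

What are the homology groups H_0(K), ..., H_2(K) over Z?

We work with the vertex ordering a < b < c < d < e < f < g. The simplices of K, each written with vertices in increasing order, are:

  0-simplices (7): a, b, c, d, e, f, g
  1-simplices (21): ab, ac, ad, ae, af, ag, bc, bd, be, bf, bg, cd, ce, cf, cg, de, df, dg, ef, eg, fg
  2-simplices (14): abd, abg, acf, acg, ade, aef, bcd, bce, bef, bfg, cdf, ceg, deg, dfg

Hence C_0 ≅ Z^7, C_1 ≅ Z^21, C_2 ≅ Z^14.

Boundary ∂_1: C_1 → C_0 sends each edge [p,q] (with p < q) to q − p.
The resulting 7×21 matrix has rank 6, and its Smith normal form has invariant factors (1,1,1,1,1,1).

The boundary map ∂_2: C_2 → C_1 acts by ∂[p,q,r] = [q,r] − [p,r] + [p,q]. For instance
  ∂bcd = cd − bd + bc,
  ∂cdf = df − cf + cd.
The resulting 21×14 matrix has rank 13, and its Smith normal form has invariant factors (1,1,1,1,1,1,1,1,1,1,1,1,1).

From H_k ≅ ker(∂_k) / im(∂_{k+1}) we obtain:

  H_0: rank C_0 − rank ∂_1 = 7 − 6 = 1, and the invariant factors of ∂_1 are all 1, so H_0 ≅ Z.
  H_1: rank ker ∂_1 − rank ∂_2 = (21 − 6) − 13 = 2, and the invariant factors of ∂_2 are all 1, so H_1 ≅ Z^2.
  H_2: rank ker ∂_2 − rank ∂_3 = (14 − 13) − 0 = 1, and there is no ∂_3, so H_2 ≅ Z.

As a check, the Euler characteristic is 7 − 21 + 14 = 0, which agrees with 1 − 2 + 1 = 0.
(K is a triangulation of the torus T^2.)

H_0 ≅ Z,  H_1 ≅ Z^2,  H_2 ≅ Z.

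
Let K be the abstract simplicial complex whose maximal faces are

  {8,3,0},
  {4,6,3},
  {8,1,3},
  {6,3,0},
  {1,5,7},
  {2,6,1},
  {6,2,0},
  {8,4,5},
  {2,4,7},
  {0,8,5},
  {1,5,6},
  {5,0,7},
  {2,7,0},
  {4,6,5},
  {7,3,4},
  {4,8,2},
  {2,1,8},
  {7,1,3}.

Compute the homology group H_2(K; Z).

H_2 = Z.

Order the vertices as 0 < 1 < 2 < 3 < 4 < 5 < 6 < 7 < 8. Listing each simplex with vertices in this order, K has dimension 2 with simplices:

  0-simplices (9): [0], [1], [2], [3], [4], [5], [6], [7], [8]
  1-simplices (27): (27 of them)
  2-simplices (18): [0,2,6], [0,2,7], [0,3,6], [0,3,8], [0,5,7], [0,5,8], [1,2,6], [1,2,8], [1,3,7], [1,3,8], [1,5,6], [1,5,7], [2,4,7], [2,4,8], [3,4,6], [3,4,7], [4,5,6], [4,5,8]

giving chain groups C_0 ≅ Z^9, C_1 ≅ Z^27, C_2 ≅ Z^18.

Boundary ∂_1: C_1 → C_0 is given by ∂[p,q] = [q] − [p].
As a 9×27 matrix over Z this has rank 8, with invariant factors (1,1,1,1,1,1,1,1).

∂_2: C_2 → C_1 sends each 2-simplex [p,q,r] to [q,r] − [p,r] + [p,q]. For instance
  ∂[1,5,7] = [5,7] − [1,7] + [1,5],
  ∂[1,2,8] = [2,8] − [1,8] + [1,2].
This gives a 27×18 integer matrix of rank 17; reducing to Smith normal form yields diagonal entries (1,1,1,1,1,1,1,1,1,1,1,1,1,1,1,1,1).

Now H_k = ker ∂_k / im ∂_{k+1}, so:

  H_2: rank ker ∂_2 − rank ∂_3 = (18 − 17) − 0 = 1, and there is no ∂_3, so H_2 = Z.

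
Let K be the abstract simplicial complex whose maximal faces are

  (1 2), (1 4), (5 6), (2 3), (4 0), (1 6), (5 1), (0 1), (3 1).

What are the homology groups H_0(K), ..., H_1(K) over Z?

H_0 = Z,  H_1 = Z^3.

Order the vertices as 0 < 1 < 2 < 3 < 4 < 5 < 6. Listing each simplex with vertices in this order, K has dimension 1 with simplices:

  0-simplices (7): [0], [1], [2], [3], [4], [5], [6]
  1-simplices (9): [0,1], [0,4], [1,2], [1,3], [1,4], [1,5], [1,6], [2,3], [5,6]

giving chain groups C_0 ≅ Z^7, C_1 ≅ Z^9.

The boundary map ∂_1: C_1 → C_0 maps an edge to its endpoints' difference, ∂[p,q] = q − p. For instance
  ∂[0,1] = [1] − [0].
The resulting 7×9 matrix has rank 6, and its Smith normal form has invariant factors (1,1,1,1,1,1).

Reading off H_k = ker ∂_k / im ∂_{k+1}:

  H_0: rank C_0 − rank ∂_1 = 7 − 6 = 1, and the invariant factors of ∂_1 are all 1, so H_0 = Z.
  H_1: rank ker ∂_1 − rank ∂_2 = (9 − 6) − 0 = 3, and there is no ∂_2, so H_1 = Z^3.

As a check, the Euler characteristic is 7 − 9 = -2, which agrees with 1 − 3 = -2.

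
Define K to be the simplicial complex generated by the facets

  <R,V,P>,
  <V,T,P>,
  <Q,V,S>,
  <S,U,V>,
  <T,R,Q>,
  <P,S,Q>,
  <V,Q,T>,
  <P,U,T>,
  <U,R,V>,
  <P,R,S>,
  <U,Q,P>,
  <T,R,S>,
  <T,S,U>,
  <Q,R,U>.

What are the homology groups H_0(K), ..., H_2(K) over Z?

Fix the vertex order P < Q < R < S < T < U < V and write every simplex with vertices in increasing order. Then dim K = 2 and the simplices of K are:

  0-simplices (7): P, Q, R, S, T, U, V
  1-simplices (21): PQ, PR, PS, PT, PU, PV, QR, QS, QT, QU, QV, RS, RT, RU, RV, ST, SU, SV, TU, TV, UV
  2-simplices (14): PQS, PQU, PRS, PRV, PTU, PTV, QRT, QRU, QSV, QTV, RST, RUV, STU, SUV

Hence C_0 ≅ Z^7, C_1 ≅ Z^21, C_2 ≅ Z^14.

The boundary map ∂_1: C_1 → C_0 is given by ∂[p,q] = [q] − [p]. For instance
  ∂RU = U − R.
The 7×21 boundary matrix has rank 6 and Smith normal form diag(1,1,1,1,1,1).

Boundary ∂_2: C_2 → C_1 sends each 2-simplex [p,q,r] to [q,r] − [p,r] + [p,q]. For instance
  ∂PQU = QU − PU + PQ,
  ∂QRT = RT − QT + QR.
As a 21×14 matrix over Z this has rank 13, with invariant factors (1,1,1,1,1,1,1,1,1,1,1,1,1).

Now H_k = ker ∂_k / im ∂_{k+1}, so:

  H_0: rank C_0 − rank ∂_1 = 7 − 6 = 1, and the invariant factors of ∂_1 are all 1, so H_0 = Z.
  H_1: rank ker ∂_1 − rank ∂_2 = (21 − 6) − 13 = 2, and the invariant factors of ∂_2 are all 1, so H_1 = Z^2.
  H_2: rank ker ∂_2 − rank ∂_3 = (14 − 13) − 0 = 1, and there is no ∂_3, so H_2 = Z.

H_0 ≅ Z,  H_1 ≅ Z^2,  H_2 ≅ Z.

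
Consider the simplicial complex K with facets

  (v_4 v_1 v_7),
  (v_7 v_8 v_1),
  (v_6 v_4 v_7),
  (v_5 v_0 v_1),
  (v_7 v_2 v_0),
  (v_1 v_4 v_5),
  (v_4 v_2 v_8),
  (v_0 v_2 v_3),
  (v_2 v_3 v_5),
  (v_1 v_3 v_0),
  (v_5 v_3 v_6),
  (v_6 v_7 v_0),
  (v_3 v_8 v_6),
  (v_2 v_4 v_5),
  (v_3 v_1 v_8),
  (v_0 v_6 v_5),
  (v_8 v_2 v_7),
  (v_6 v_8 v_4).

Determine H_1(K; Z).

Take the total order v_0 < v_1 < v_2 < v_3 < v_4 < v_5 < v_6 < v_7 < v_8 on the vertex set. Then K (dimension 2) consists of the simplices:

  0-simplices (9): [v_0], [v_1], [v_2], [v_3], [v_4], [v_5], [v_6], [v_7], [v_8]
  1-simplices (27): (27 of them)
  2-simplices (18): (18 of them)

giving chain groups C_0 ≅ Z^9, C_1 ≅ Z^27, C_2 ≅ Z^18.

Boundary ∂_1: C_1 → C_0 sends each edge [p,q] (with p < q) to q − p. For instance
  ∂[v_3,v_6] = [v_6] − [v_3].
The 9×27 boundary matrix has rank 8 and Smith normal form diag(1,1,1,1,1,1,1,1).

∂_2: C_2 → C_1 maps a triangle to the signed sum of its edges. For instance
  ∂[v_3,v_5,v_6] = [v_5,v_6] − [v_3,v_6] + [v_3,v_5],
  ∂[v_0,v_6,v_7] = [v_6,v_7] − [v_0,v_7] + [v_0,v_6].
The resulting 27×18 matrix has rank 18, and its Smith normal form has invariant factors (1,1,1,1,1,1,1,1,1,1,1,1,1,1,1,1,1,2).

Computing H_k = (kernel of ∂_k) / (image of ∂_{k+1}):

  H_1: rank ker ∂_1 − rank ∂_2 = (27 − 8) − 18 = 1, and ∂_2 has invariant factor 2 > 1, so H_1 ≅ Z × Z/2.

(K is a triangulation of the Klein bottle.)

H_1 = Z × Z/2.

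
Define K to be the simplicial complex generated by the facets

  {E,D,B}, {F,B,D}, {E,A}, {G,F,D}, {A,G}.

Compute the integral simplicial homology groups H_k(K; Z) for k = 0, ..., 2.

Order the vertices as A < B < D < E < F < G. Listing each simplex with vertices in this order, K has dimension 2 with simplices:

  0-simplices (6): A, B, D, E, F, G
  1-simplices (9): AE, AG, BD, BE, BF, DE, DF, DG, FG
  2-simplices (3): BDE, BDF, DFG

giving chain groups C_0 ≅ Z^6, C_1 ≅ Z^9, C_2 ≅ Z^3.

The boundary map ∂_1: C_1 → C_0 maps an edge to its endpoints' difference, ∂[p,q] = q − p. For instance
  ∂AG = G − A.
As a 6×9 matrix over Z this has rank 5, with invariant factors (1,1,1,1,1).

The boundary map ∂_2: C_2 → C_1 maps a triangle to the signed sum of its edges. For instance
  ∂BDE = DE − BE + BD,
  ∂BDF = DF − BF + BD.
The 9×3 boundary matrix has rank 3 and Smith normal form diag(1,1,1).

From H_k ≅ ker(∂_k) / im(∂_{k+1}) we obtain:

  H_0: rank C_0 − rank ∂_1 = 6 − 5 = 1, and the invariant factors of ∂_1 are all 1, so H_0 ≅ Z.
  H_1: rank ker ∂_1 − rank ∂_2 = (9 − 5) − 3 = 1, and the invariant factors of ∂_2 are all 1, so H_1 ≅ Z.
  H_2: rank ker ∂_2 − rank ∂_3 = (3 − 3) − 0 = 0, and there is no ∂_3, so H_2 ≅ 0.

H_0 = Z,  H_1 = Z,  H_2 = 0.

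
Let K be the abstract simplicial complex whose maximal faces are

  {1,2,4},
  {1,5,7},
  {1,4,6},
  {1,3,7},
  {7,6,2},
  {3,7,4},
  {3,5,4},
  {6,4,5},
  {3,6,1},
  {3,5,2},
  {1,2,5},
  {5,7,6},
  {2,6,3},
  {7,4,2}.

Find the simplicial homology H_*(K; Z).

H_0 ≅ Z,  H_1 ≅ Z^2,  H_2 ≅ Z.

Fix the vertex order 1 < 2 < 3 < 4 < 5 < 6 < 7 and write every simplex with vertices in increasing order. Then dim K = 2 and the simplices of K are:

  0-simplices (7): [1], [2], [3], [4], [5], [6], [7]
  1-simplices (21): [1,2], [1,3], [1,4], [1,5], [1,6], [1,7], [2,3], [2,4], [2,5], [2,6], [2,7], [3,4], [3,5], [3,6], [3,7], [4,5], [4,6], [4,7], [5,6], [5,7], [6,7]
  2-simplices (14): [1,2,4], [1,2,5], [1,3,6], [1,3,7], [1,4,6], [1,5,7], [2,3,5], [2,3,6], [2,4,7], [2,6,7], [3,4,5], [3,4,7], [4,5,6], [5,6,7]

Hence C_0 ≅ Z^7, C_1 ≅ Z^21, C_2 ≅ Z^14.

∂_1: C_1 → C_0 sends each edge [p,q] (with p < q) to q − p. For instance
  ∂[5,6] = [6] − [5].
As a 7×21 matrix over Z this has rank 6, with invariant factors (1,1,1,1,1,1).

∂_2: C_2 → C_1 acts by ∂[p,q,r] = [q,r] − [p,r] + [p,q]. For instance
  ∂[2,3,6] = [3,6] − [2,6] + [2,3],
  ∂[1,3,6] = [3,6] − [1,6] + [1,3].
The 21×14 boundary matrix has rank 13 and Smith normal form diag(1,1,1,1,1,1,1,1,1,1,1,1,1).

Reading off H_k = ker ∂_k / im ∂_{k+1}:

  H_0: rank C_0 − rank ∂_1 = 7 − 6 = 1, and the invariant factors of ∂_1 are all 1, so H_0 ≅ Z.
  H_1: rank ker ∂_1 − rank ∂_2 = (21 − 6) − 13 = 2, and the invariant factors of ∂_2 are all 1, so H_1 ≅ Z^2.
  H_2: rank ker ∂_2 − rank ∂_3 = (14 − 13) − 0 = 1, and there is no ∂_3, so H_2 ≅ Z.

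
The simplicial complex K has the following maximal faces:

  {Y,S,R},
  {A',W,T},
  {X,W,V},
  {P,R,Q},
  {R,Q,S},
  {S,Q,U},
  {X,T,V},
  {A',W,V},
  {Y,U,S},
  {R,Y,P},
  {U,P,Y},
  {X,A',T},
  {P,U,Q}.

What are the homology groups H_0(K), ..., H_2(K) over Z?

H_0 = Z^2,  H_1 = Z,  H_2 = Z.

We work with the vertex ordering P < Q < R < S < T < U < V < W < X < Y < A'. The simplices of K, each written with vertices in increasing order, are:

  0-simplices (11): [P], [Q], [R], [S], [T], [U], [V], [W], [X], [Y], [A']
  1-simplices (22): [P,Q], [P,R], [P,U], [P,Y], [Q,R], [Q,S], [Q,U], [R,S], [R,Y], [S,U], [S,Y], [T,V], [T,W], [T,X], [T,A'], [U,Y], [V,W], [V,X], [V,A'], [W,X], [W,A'], [X,A']
  2-simplices (13): [P,Q,R], [P,Q,U], [P,R,Y], [P,U,Y], [Q,R,S], [Q,S,U], [R,S,Y], [S,U,Y], [T,V,X], [T,W,A'], [T,X,A'], [V,W,X], [V,W,A']

giving chain groups C_0 ≅ Z^11, C_1 ≅ Z^22, C_2 ≅ Z^13.

∂_1: C_1 → C_0 sends each edge [p,q] (with p < q) to q − p.
The resulting 11×22 matrix has rank 9, and its Smith normal form has invariant factors (1,1,1,1,1,1,1,1,1).

Boundary ∂_2: C_2 → C_1 maps a triangle to the signed sum of its edges. For instance
  ∂[V,W,X] = [W,X] − [V,X] + [V,W],
  ∂[T,V,X] = [V,X] − [T,X] + [T,V].
The 22×13 boundary matrix has rank 12 and Smith normal form diag(1,1,1,1,1,1,1,1,1,1,1,1).

Now H_k = ker ∂_k / im ∂_{k+1}, so:

  H_0: rank C_0 − rank ∂_1 = 11 − 9 = 2, and the invariant factors of ∂_1 are all 1, so H_0 = Z^2.
  H_1: rank ker ∂_1 − rank ∂_2 = (22 − 9) − 12 = 1, and the invariant factors of ∂_2 are all 1, so H_1 = Z.
  H_2: rank ker ∂_2 − rank ∂_3 = (13 − 12) − 0 = 1, and there is no ∂_3, so H_2 = Z.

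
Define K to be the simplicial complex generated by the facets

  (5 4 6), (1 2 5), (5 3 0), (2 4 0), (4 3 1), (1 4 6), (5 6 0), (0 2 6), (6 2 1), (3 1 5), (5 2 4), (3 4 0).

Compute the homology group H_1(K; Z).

H_1 = Z/2Z.

Fix the vertex order 0 < 1 < 2 < 3 < 4 < 5 < 6 and write every simplex with vertices in increasing order. Then dim K = 2 and the simplices of K are:

  0-simplices (7): [0], [1], [2], [3], [4], [5], [6]
  1-simplices (18): [0,2], [0,3], [0,4], [0,5], [0,6], [1,2], [1,3], [1,4], [1,5], [1,6], [2,4], [2,5], [2,6], [3,4], [3,5], [4,5], [4,6], [5,6]
  2-simplices (12): [0,2,4], [0,2,6], [0,3,4], [0,3,5], [0,5,6], [1,2,5], [1,2,6], [1,3,4], [1,3,5], [1,4,6], [2,4,5], [4,5,6]

Hence C_0 ≅ Z^7, C_1 ≅ Z^18, C_2 ≅ Z^12.

∂_1: C_1 → C_0 maps an edge to its endpoints' difference, ∂[p,q] = q − p. For instance
  ∂[3,4] = [4] − [3].
As a 7×18 matrix over Z this has rank 6, with invariant factors (1,1,1,1,1,1).

∂_2: C_2 → C_1 maps a triangle to the signed sum of its edges. For instance
  ∂[0,2,6] = [2,6] − [0,6] + [0,2],
  ∂[0,5,6] = [5,6] − [0,6] + [0,5].
The resulting 18×12 matrix has rank 12, and its Smith normal form has invariant factors (1,1,1,1,1,1,1,1,1,1,1,2).

Now H_k = ker ∂_k / im ∂_{k+1}, so:

  H_1: rank ker ∂_1 − rank ∂_2 = (18 − 6) − 12 = 0, and ∂_2 has invariant factor 2 > 1, so H_1 ≅ Z/2Z.

(K is a triangulation of the real projective plane RP^2.)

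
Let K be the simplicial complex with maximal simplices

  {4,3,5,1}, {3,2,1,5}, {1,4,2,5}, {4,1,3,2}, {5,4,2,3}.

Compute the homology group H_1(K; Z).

Take the total order 1 < 2 < 3 < 4 < 5 on the vertex set. Then K (dimension 3) consists of the simplices:

  0-simplices (5): [1], [2], [3], [4], [5]
  1-simplices (10): [1,2], [1,3], [1,4], [1,5], [2,3], [2,4], [2,5], [3,4], [3,5], [4,5]
  2-simplices (10): [1,2,3], [1,2,4], [1,2,5], [1,3,4], [1,3,5], [1,4,5], [2,3,4], [2,3,5], [2,4,5], [3,4,5]
  3-simplices (5): [1,2,3,4], [1,2,3,5], [1,2,4,5], [1,3,4,5], [2,3,4,5]

Hence C_0 ≅ Z^5, C_1 ≅ Z^10, C_2 ≅ Z^10, C_3 ≅ Z^5.

The boundary map ∂_1: C_1 → C_0 is given by ∂[p,q] = [q] − [p].
As a 5×10 matrix over Z this has rank 4, with invariant factors (1,1,1,1).

Boundary ∂_2: C_2 → C_1 sends each 2-simplex [p,q,r] to [q,r] − [p,r] + [p,q]. For instance
  ∂[1,2,3] = [2,3] − [1,3] + [1,2],
  ∂[2,4,5] = [4,5] − [2,5] + [2,4].
The resulting 10×10 matrix has rank 6, and its Smith normal form has invariant factors (1,1,1,1,1,1).

∂_3: C_3 → C_2 sends each 3-simplex σ to the alternating sum Σ_i (−1)^i (σ with its i-th vertex removed). For instance
  ∂[1,2,4,5] = [2,4,5] − [1,4,5] + [1,2,5] − [1,2,4],
  ∂[2,3,4,5] = [3,4,5] − [2,4,5] + [2,3,5] − [2,3,4].
As a 10×5 matrix over Z this has rank 4, with invariant factors (1,1,1,1).

From H_k ≅ ker(∂_k) / im(∂_{k+1}) we obtain:

  H_1: rank ker ∂_1 − rank ∂_2 = (10 − 4) − 6 = 0, and the invariant factors of ∂_2 are all 1, so H_1 ≅ 0.

H_1 ≅ 0.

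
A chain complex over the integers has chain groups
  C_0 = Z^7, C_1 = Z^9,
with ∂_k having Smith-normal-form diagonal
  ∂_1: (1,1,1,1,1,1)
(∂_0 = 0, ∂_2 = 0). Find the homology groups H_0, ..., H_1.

H_0 = Z,  H_1 = Z^3.

H_0: b_0 = 7 − 0 − 6 = 1; torsion from ∂_1 factors > 1: none. So H_0 = Z.
H_1: b_1 = 9 − 6 − 0 = 3; torsion from ∂_2 factors > 1: none. So H_1 = Z^3.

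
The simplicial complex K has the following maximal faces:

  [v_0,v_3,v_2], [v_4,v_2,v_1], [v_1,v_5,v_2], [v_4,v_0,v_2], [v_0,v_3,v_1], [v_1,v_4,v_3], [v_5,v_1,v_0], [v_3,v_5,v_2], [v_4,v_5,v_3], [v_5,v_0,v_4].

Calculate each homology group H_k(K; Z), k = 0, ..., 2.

H_0 = Z,  H_1 = Z/2,  H_2 = 0.

K has 6 vertices, 15 edges, 10 triangles.
rank ∂_0 = 0, rank ∂_1 = 5 ⇒ b_0 = 6 − 0 − 5 = 1; all invariant factors of ∂_1 are 1 so no torsion. So H_0 = Z.
rank ∂_1 = 5, rank ∂_2 = 10 ⇒ b_1 = 15 − 5 − 10 = 0; ∂_2 has invariant factor(s) [2] giving torsion. So H_1 = Z/2.
rank ∂_2 = 10, rank ∂_3 = 0 ⇒ b_2 = 10 − 10 − 0 = 0. So H_2 = 0.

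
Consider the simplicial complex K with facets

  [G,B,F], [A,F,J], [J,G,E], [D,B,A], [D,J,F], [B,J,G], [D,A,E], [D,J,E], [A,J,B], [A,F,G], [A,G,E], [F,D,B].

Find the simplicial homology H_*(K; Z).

H_0 = Z,  H_1 = Z/2,  H_2 = 0.

K has 7 vertices, 18 edges, 12 triangles.
rank ∂_0 = 0, rank ∂_1 = 6 ⇒ b_0 = 7 − 0 − 6 = 1; all invariant factors of ∂_1 are 1 so no torsion. So H_0 = Z.
rank ∂_1 = 6, rank ∂_2 = 12 ⇒ b_1 = 18 − 6 − 12 = 0; ∂_2 has invariant factor(s) [2] giving torsion. So H_1 = Z/2.
rank ∂_2 = 12, rank ∂_3 = 0 ⇒ b_2 = 12 − 12 − 0 = 0. So H_2 = 0.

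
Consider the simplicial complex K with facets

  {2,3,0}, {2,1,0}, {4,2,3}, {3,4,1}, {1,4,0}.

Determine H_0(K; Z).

Order the vertices as 0 < 1 < 2 < 3 < 4. Listing each simplex with vertices in this order, K has dimension 2 with simplices:

  0-simplices (5): [0], [1], [2], [3], [4]
  1-simplices (10): [0,1], [0,2], [0,3], [0,4], [1,2], [1,3], [1,4], [2,3], [2,4], [3,4]
  2-simplices (5): [0,1,2], [0,1,4], [0,2,3], [1,3,4], [2,3,4]

giving chain groups C_0 ≅ Z^5, C_1 ≅ Z^10, C_2 ≅ Z^5.

The boundary map ∂_1: C_1 → C_0 maps an edge to its endpoints' difference, ∂[p,q] = q − p.
As a 5×10 matrix over Z this has rank 4, with invariant factors (1,1,1,1).

Boundary ∂_2: C_2 → C_1 maps a triangle to the signed sum of its edges. For instance
  ∂[0,1,2] = [1,2] − [0,2] + [0,1],
  ∂[1,3,4] = [3,4] − [1,4] + [1,3].
This gives a 10×5 integer matrix of rank 5; reducing to Smith normal form yields diagonal entries (1,1,1,1,1).

From H_k ≅ ker(∂_k) / im(∂_{k+1}) we obtain:

  H_0: rank C_0 − rank ∂_1 = 5 − 4 = 1, and the invariant factors of ∂_1 are all 1, so H_0 = Z.

H_0 ≅ Z.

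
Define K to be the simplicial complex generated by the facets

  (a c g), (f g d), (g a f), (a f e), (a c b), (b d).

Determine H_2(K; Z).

H_2 ≅ 0.

We work with the vertex ordering a < b < c < d < e < f < g. The simplices of K, each written with vertices in increasing order, are:

  0-simplices (7): a, b, c, d, e, f, g
  1-simplices (12): ab, ac, ae, af, ag, bc, bd, cg, df, dg, ef, fg
  2-simplices (5): abc, acg, aef, afg, dfg

giving chain groups C_0 ≅ Z^7, C_1 ≅ Z^12, C_2 ≅ Z^5.

The boundary map ∂_1: C_1 → C_0 sends each edge [p,q] (with p < q) to q − p. For instance
  ∂bd = d − b.
As a 7×12 matrix over Z this has rank 6, with invariant factors (1,1,1,1,1,1).

The boundary map ∂_2: C_2 → C_1 acts by ∂[p,q,r] = [q,r] − [p,r] + [p,q]. For instance
  ∂afg = fg − ag + af,
  ∂aef = ef − af + ae.
The 12×5 boundary matrix has rank 5 and Smith normal form diag(1,1,1,1,1).

Now H_k = ker ∂_k / im ∂_{k+1}, so:

  H_2: rank ker ∂_2 − rank ∂_3 = (5 − 5) − 0 = 0, and there is no ∂_3, so H_2 = 0.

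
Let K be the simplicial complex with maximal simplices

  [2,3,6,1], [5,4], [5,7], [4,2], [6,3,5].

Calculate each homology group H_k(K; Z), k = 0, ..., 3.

H_0 ≅ Z,  H_1 ≅ Z,  H_2 = 0,  H_3 = 0.

Fix the vertex order 1 < 2 < 3 < 4 < 5 < 6 < 7 and write every simplex with vertices in increasing order. Then dim K = 3 and the simplices of K are:

  0-simplices (7): [1], [2], [3], [4], [5], [6], [7]
  1-simplices (11): [1,2], [1,3], [1,6], [2,3], [2,4], [2,6], [3,5], [3,6], [4,5], [5,6], [5,7]
  2-simplices (5): [1,2,3], [1,2,6], [1,3,6], [2,3,6], [3,5,6]
  3-simplices (1): [1,2,3,6]

so the chain groups are C_0 ≅ Z^7, C_1 ≅ Z^11, C_2 ≅ Z^5, C_3 ≅ Z^1.

The boundary map ∂_1: C_1 → C_0 is given by ∂[p,q] = [q] − [p].
The 7×11 boundary matrix has rank 6 and Smith normal form diag(1,1,1,1,1,1).

∂_2: C_2 → C_1 sends each 2-simplex [p,q,r] to [q,r] − [p,r] + [p,q]. For instance
  ∂[1,3,6] = [3,6] − [1,6] + [1,3],
  ∂[1,2,6] = [2,6] − [1,6] + [1,2].
The resulting 11×5 matrix has rank 4, and its Smith normal form has invariant factors (1,1,1,1).

Boundary ∂_3: C_3 → C_2 sends each 3-simplex σ to the alternating sum Σ_i (−1)^i (σ with its i-th vertex removed). For instance
  ∂[1,2,3,6] = [2,3,6] − [1,3,6] + [1,2,6] − [1,2,3].
The 5×1 boundary matrix has rank 1 and Smith normal form diag(1).

Now H_k = ker ∂_k / im ∂_{k+1}, so:

  H_0: rank C_0 − rank ∂_1 = 7 − 6 = 1, and the invariant factors of ∂_1 are all 1, so H_0 ≅ Z.
  H_1: rank ker ∂_1 − rank ∂_2 = (11 − 6) − 4 = 1, and the invariant factors of ∂_2 are all 1, so H_1 ≅ Z.
  H_2: rank ker ∂_2 − rank ∂_3 = (5 − 4) − 1 = 0, and the invariant factors of ∂_3 are all 1, so H_2 ≅ 0.
  H_3: rank ker ∂_3 − rank ∂_4 = (1 − 1) − 0 = 0, and there is no ∂_4, so H_3 ≅ 0.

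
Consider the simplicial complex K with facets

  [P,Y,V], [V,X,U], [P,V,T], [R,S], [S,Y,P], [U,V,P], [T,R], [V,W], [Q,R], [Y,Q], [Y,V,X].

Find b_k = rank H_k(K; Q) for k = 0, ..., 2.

b_0 = 1, b_1 = 2, b_2 = 0.

Take the total order P < Q < R < S < T < U < V < W < X < Y on the vertex set. Then K (dimension 2) consists of the simplices:

  0-simplices (10): P, Q, R, S, T, U, V, W, X, Y
  1-simplices (17): PS, PT, PU, PV, PY, QR, QY, RS, RT, SY, TV, UV, UX, VW, VX, VY, XY
  2-simplices (6): PSY, PTV, PUV, PVY, UVX, VXY

Hence C_0 ≅ Z^10, C_1 ≅ Z^17, C_2 ≅ Z^6.

The boundary map ∂_1: C_1 → C_0 is given by ∂[p,q] = [q] − [p].
As a 10×17 matrix over Z this has rank 9, with invariant factors (1,1,1,1,1,1,1,1,1).

∂_2: C_2 → C_1 acts by ∂[p,q,r] = [q,r] − [p,r] + [p,q]. For instance
  ∂PSY = SY − PY + PS,
  ∂PVY = VY − PY + PV.
The resulting 17×6 matrix has rank 6, and its Smith normal form has invariant factors (1,1,1,1,1,1).

Computing H_k = (kernel of ∂_k) / (image of ∂_{k+1}):

  H_0: rank C_0 − rank ∂_1 = 10 − 9 = 1, and the invariant factors of ∂_1 are all 1, so H_0 = Z.
  H_1: rank ker ∂_1 − rank ∂_2 = (17 − 9) − 6 = 2, and the invariant factors of ∂_2 are all 1, so H_1 = Z^2.
  H_2: rank ker ∂_2 − rank ∂_3 = (6 − 6) − 0 = 0, and there is no ∂_3, so H_2 = 0.

Hence the Betti numbers are b_0 = 1, b_1 = 2, b_2 = 0.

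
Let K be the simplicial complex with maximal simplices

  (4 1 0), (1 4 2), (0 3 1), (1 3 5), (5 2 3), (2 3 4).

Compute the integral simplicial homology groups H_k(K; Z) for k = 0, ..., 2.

Take the total order 0 < 1 < 2 < 3 < 4 < 5 on the vertex set. Then K (dimension 2) consists of the simplices:

  0-simplices (6): [0], [1], [2], [3], [4], [5]
  1-simplices (12): [0,1], [0,3], [0,4], [1,2], [1,3], [1,4], [1,5], [2,3], [2,4], [2,5], [3,4], [3,5]
  2-simplices (6): [0,1,3], [0,1,4], [1,2,4], [1,3,5], [2,3,4], [2,3,5]

so the chain groups are C_0 ≅ Z^6, C_1 ≅ Z^12, C_2 ≅ Z^6.

Boundary ∂_1: C_1 → C_0 is given by ∂[p,q] = [q] − [p].
The 6×12 boundary matrix has rank 5 and Smith normal form diag(1,1,1,1,1).

∂_2: C_2 → C_1 maps a triangle to the signed sum of its edges. For instance
  ∂[2,3,5] = [3,5] − [2,5] + [2,3],
  ∂[0,1,4] = [1,4] − [0,4] + [0,1].
The 12×6 boundary matrix has rank 6 and Smith normal form diag(1,1,1,1,1,1).

Computing H_k = (kernel of ∂_k) / (image of ∂_{k+1}):

  H_0: rank C_0 − rank ∂_1 = 6 − 5 = 1, and the invariant factors of ∂_1 are all 1, so H_0 = Z.
  H_1: rank ker ∂_1 − rank ∂_2 = (12 − 5) − 6 = 1, and the invariant factors of ∂_2 are all 1, so H_1 = Z.
  H_2: rank ker ∂_2 − rank ∂_3 = (6 − 6) − 0 = 0, and there is no ∂_3, so H_2 = 0.

H_0 = Z,  H_1 = Z,  H_2 = 0.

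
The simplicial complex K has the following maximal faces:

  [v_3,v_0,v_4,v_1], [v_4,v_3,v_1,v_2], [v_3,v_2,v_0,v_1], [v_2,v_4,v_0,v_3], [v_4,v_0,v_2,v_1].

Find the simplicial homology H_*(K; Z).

Order the vertices as v_0 < v_1 < v_2 < v_3 < v_4. Listing each simplex with vertices in this order, K has dimension 3 with simplices:

  0-simplices (5): [v_0], [v_1], [v_2], [v_3], [v_4]
  1-simplices (10): [v_0,v_1], [v_0,v_2], [v_0,v_3], [v_0,v_4], [v_1,v_2], [v_1,v_3], [v_1,v_4], [v_2,v_3], [v_2,v_4], [v_3,v_4]
  2-simplices (10): [v_0,v_1,v_2], [v_0,v_1,v_3], [v_0,v_1,v_4], [v_0,v_2,v_3], [v_0,v_2,v_4], [v_0,v_3,v_4], [v_1,v_2,v_3], [v_1,v_2,v_4], [v_1,v_3,v_4], [v_2,v_3,v_4]
  3-simplices (5): [v_0,v_1,v_2,v_3], [v_0,v_1,v_2,v_4], [v_0,v_1,v_3,v_4], [v_0,v_2,v_3,v_4], [v_1,v_2,v_3,v_4]

so the chain groups are C_0 ≅ Z^5, C_1 ≅ Z^10, C_2 ≅ Z^10, C_3 ≅ Z^5.

∂_1: C_1 → C_0 maps an edge to its endpoints' difference, ∂[p,q] = q − p. For instance
  ∂[v_1,v_2] = [v_2] − [v_1].
The 5×10 boundary matrix has rank 4 and Smith normal form diag(1,1,1,1).

The boundary map ∂_2: C_2 → C_1 maps a triangle to the signed sum of its edges. For instance
  ∂[v_1,v_3,v_4] = [v_3,v_4] − [v_1,v_4] + [v_1,v_3],
  ∂[v_1,v_2,v_3] = [v_2,v_3] − [v_1,v_3] + [v_1,v_2].
The resulting 10×10 matrix has rank 6, and its Smith normal form has invariant factors (1,1,1,1,1,1).

∂_3: C_3 → C_2 sends each 3-simplex σ to the alternating sum Σ_i (−1)^i (σ with its i-th vertex removed). For instance
  ∂[v_0,v_1,v_3,v_4] = [v_1,v_3,v_4] − [v_0,v_3,v_4] + [v_0,v_1,v_4] − [v_0,v_1,v_3],
  ∂[v_0,v_1,v_2,v_4] = [v_1,v_2,v_4] − [v_0,v_2,v_4] + [v_0,v_1,v_4] − [v_0,v_1,v_2].
As a 10×5 matrix over Z this has rank 4, with invariant factors (1,1,1,1).

From H_k ≅ ker(∂_k) / im(∂_{k+1}) we obtain:

  H_0: rank C_0 − rank ∂_1 = 5 − 4 = 1, and the invariant factors of ∂_1 are all 1, so H_0 ≅ Z.
  H_1: rank ker ∂_1 − rank ∂_2 = (10 − 4) − 6 = 0, and the invariant factors of ∂_2 are all 1, so H_1 ≅ 0.
  H_2: rank ker ∂_2 − rank ∂_3 = (10 − 6) − 4 = 0, and the invariant factors of ∂_3 are all 1, so H_2 ≅ 0.
  H_3: rank ker ∂_3 − rank ∂_4 = (5 − 4) − 0 = 1, and there is no ∂_4, so H_3 ≅ Z.

(K is a triangulation of the 3-sphere S^3.)

H_0 ≅ Z,  H_1 = 0,  H_2 = 0,  H_3 ≅ Z.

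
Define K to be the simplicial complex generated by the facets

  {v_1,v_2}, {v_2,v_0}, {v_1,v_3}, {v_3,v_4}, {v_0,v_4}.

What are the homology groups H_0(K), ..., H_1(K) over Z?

We work with the vertex ordering v_0 < v_1 < v_2 < v_3 < v_4. The simplices of K, each written with vertices in increasing order, are:

  0-simplices (5): [v_0], [v_1], [v_2], [v_3], [v_4]
  1-simplices (5): [v_0,v_2], [v_0,v_4], [v_1,v_2], [v_1,v_3], [v_3,v_4]

giving chain groups C_0 ≅ Z^5, C_1 ≅ Z^5.

Boundary ∂_1: C_1 → C_0 sends each edge [p,q] (with p < q) to q − p. For instance
  ∂[v_1,v_3] = [v_3] − [v_1].
This gives a 5×5 integer matrix of rank 4; reducing to Smith normal form yields diagonal entries (1,1,1,1).

From H_k ≅ ker(∂_k) / im(∂_{k+1}) we obtain:

  H_0: rank C_0 − rank ∂_1 = 5 − 4 = 1, and the invariant factors of ∂_1 are all 1, so H_0 ≅ Z.
  H_1: rank ker ∂_1 − rank ∂_2 = (5 − 4) − 0 = 1, and there is no ∂_2, so H_1 ≅ Z.

H_0 = Z,  H_1 = Z.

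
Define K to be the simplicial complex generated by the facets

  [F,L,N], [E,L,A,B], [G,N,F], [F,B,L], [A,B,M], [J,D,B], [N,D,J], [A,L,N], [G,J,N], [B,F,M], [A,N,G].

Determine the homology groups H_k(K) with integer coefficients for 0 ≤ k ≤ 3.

H_0 ≅ Z,  H_1 ≅ Z,  H_2 = 0,  H_3 = 0.

Take the total order A < B < D < E < F < G < J < L < M < N on the vertex set. Then K (dimension 3) consists of the simplices:

  0-simplices (10): A, B, D, E, F, G, J, L, M, N
  1-simplices (23): AB, AE, AG, AL, AM, AN, BD, BE, BF, BJ, BL, BM, DJ, DN, EL, FG, FL, FM, FN, GJ, GN, JN, LN
  2-simplices (14): ABE, ABL, ABM, AEL, AGN, ALN, BDJ, BEL, BFL, BFM, DJN, FGN, FLN, GJN
  3-simplices (1): ABEL

so the chain groups are C_0 ≅ Z^10, C_1 ≅ Z^23, C_2 ≅ Z^14, C_3 ≅ Z^1.

∂_1: C_1 → C_0 sends each edge [p,q] (with p < q) to q − p.
The 10×23 boundary matrix has rank 9 and Smith normal form diag(1,1,1,1,1,1,1,1,1).

∂_2: C_2 → C_1 acts by ∂[p,q,r] = [q,r] − [p,r] + [p,q]. For instance
  ∂ABM = BM − AM + AB,
  ∂ALN = LN − AN + AL.
The 23×14 boundary matrix has rank 13 and Smith normal form diag(1,1,1,1,1,1,1,1,1,1,1,1,1).

The boundary map ∂_3: C_3 → C_2 sends each 3-simplex σ to the alternating sum Σ_i (−1)^i (σ with its i-th vertex removed). For instance
  ∂ABEL = BEL − AEL + ABL − ABE.
The resulting 14×1 matrix has rank 1, and its Smith normal form has invariant factors (1).

From H_k ≅ ker(∂_k) / im(∂_{k+1}) we obtain:

  H_0: rank C_0 − rank ∂_1 = 10 − 9 = 1, and the invariant factors of ∂_1 are all 1, so H_0 ≅ Z.
  H_1: rank ker ∂_1 − rank ∂_2 = (23 − 9) − 13 = 1, and the invariant factors of ∂_2 are all 1, so H_1 ≅ Z.
  H_2: rank ker ∂_2 − rank ∂_3 = (14 − 13) − 1 = 0, and the invariant factors of ∂_3 are all 1, so H_2 ≅ 0.
  H_3: rank ker ∂_3 − rank ∂_4 = (1 − 1) − 0 = 0, and there is no ∂_4, so H_3 ≅ 0.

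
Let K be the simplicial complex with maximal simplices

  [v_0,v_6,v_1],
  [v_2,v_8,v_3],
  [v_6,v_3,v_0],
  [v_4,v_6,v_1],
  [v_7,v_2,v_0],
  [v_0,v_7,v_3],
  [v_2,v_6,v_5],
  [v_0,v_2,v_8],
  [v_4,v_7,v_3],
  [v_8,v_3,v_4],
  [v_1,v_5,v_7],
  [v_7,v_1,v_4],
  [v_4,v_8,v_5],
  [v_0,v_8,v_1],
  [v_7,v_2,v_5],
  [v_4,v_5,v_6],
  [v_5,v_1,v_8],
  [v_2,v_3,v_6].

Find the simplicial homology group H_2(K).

Order the vertices as v_0 < v_1 < v_2 < v_3 < v_4 < v_5 < v_6 < v_7 < v_8. Listing each simplex with vertices in this order, K has dimension 2 with simplices:

  0-simplices (9): [v_0], [v_1], [v_2], [v_3], [v_4], [v_5], [v_6], [v_7], [v_8]
  1-simplices (27): (27 of them)
  2-simplices (18): (18 of them)

so the chain groups are C_0 ≅ Z^9, C_1 ≅ Z^27, C_2 ≅ Z^18.

∂_1: C_1 → C_0 maps an edge to its endpoints' difference, ∂[p,q] = q − p. For instance
  ∂[v_1,v_5] = [v_5] − [v_1].
The 9×27 boundary matrix has rank 8 and Smith normal form diag(1,1,1,1,1,1,1,1).

Boundary ∂_2: C_2 → C_1 sends each 2-simplex [p,q,r] to [q,r] − [p,r] + [p,q]. For instance
  ∂[v_1,v_4,v_6] = [v_4,v_6] − [v_1,v_6] + [v_1,v_4],
  ∂[v_2,v_5,v_7] = [v_5,v_7] − [v_2,v_7] + [v_2,v_5].
This gives a 27×18 integer matrix of rank 18; reducing to Smith normal form yields diagonal entries (1,1,1,1,1,1,1,1,1,1,1,1,1,1,1,1,1,2).

Computing H_k = (kernel of ∂_k) / (image of ∂_{k+1}):

  H_2: rank ker ∂_2 − rank ∂_3 = (18 − 18) − 0 = 0, and there is no ∂_3, so H_2 ≅ 0.

H_2 ≅ 0.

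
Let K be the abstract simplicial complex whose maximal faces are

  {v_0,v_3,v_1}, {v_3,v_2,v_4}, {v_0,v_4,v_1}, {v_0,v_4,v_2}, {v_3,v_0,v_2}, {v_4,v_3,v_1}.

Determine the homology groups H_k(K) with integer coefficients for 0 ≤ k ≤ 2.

H_0 ≅ Z,  H_1 = 0,  H_2 ≅ Z.

Fix the vertex order v_0 < v_1 < v_2 < v_3 < v_4 and write every simplex with vertices in increasing order. Then dim K = 2 and the simplices of K are:

  0-simplices (5): [v_0], [v_1], [v_2], [v_3], [v_4]
  1-simplices (9): [v_0,v_1], [v_0,v_2], [v_0,v_3], [v_0,v_4], [v_1,v_3], [v_1,v_4], [v_2,v_3], [v_2,v_4], [v_3,v_4]
  2-simplices (6): [v_0,v_1,v_3], [v_0,v_1,v_4], [v_0,v_2,v_3], [v_0,v_2,v_4], [v_1,v_3,v_4], [v_2,v_3,v_4]

giving chain groups C_0 ≅ Z^5, C_1 ≅ Z^9, C_2 ≅ Z^6.

∂_1: C_1 → C_0 sends each edge [p,q] (with p < q) to q − p.
As a 5×9 matrix over Z this has rank 4, with invariant factors (1,1,1,1).

The boundary map ∂_2: C_2 → C_1 acts by ∂[p,q,r] = [q,r] − [p,r] + [p,q]. For instance
  ∂[v_2,v_3,v_4] = [v_3,v_4] − [v_2,v_4] + [v_2,v_3],
  ∂[v_0,v_2,v_4] = [v_2,v_4] − [v_0,v_4] + [v_0,v_2].
The resulting 9×6 matrix has rank 5, and its Smith normal form has invariant factors (1,1,1,1,1).

Reading off H_k = ker ∂_k / im ∂_{k+1}:

  H_0: rank C_0 − rank ∂_1 = 5 − 4 = 1, and the invariant factors of ∂_1 are all 1, so H_0 ≅ Z.
  H_1: rank ker ∂_1 − rank ∂_2 = (9 − 4) − 5 = 0, and the invariant factors of ∂_2 are all 1, so H_1 ≅ 0.
  H_2: rank ker ∂_2 − rank ∂_3 = (6 − 5) − 0 = 1, and there is no ∂_3, so H_2 ≅ Z.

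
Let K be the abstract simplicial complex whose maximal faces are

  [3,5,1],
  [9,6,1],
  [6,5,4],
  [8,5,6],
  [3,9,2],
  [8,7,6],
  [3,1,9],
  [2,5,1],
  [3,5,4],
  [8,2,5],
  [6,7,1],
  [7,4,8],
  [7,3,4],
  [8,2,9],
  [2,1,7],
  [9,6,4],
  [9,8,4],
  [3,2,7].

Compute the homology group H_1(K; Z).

H_1 ≅ Z ⊕ Z/2.

Fix the vertex order 1 < 2 < 3 < 4 < 5 < 6 < 7 < 8 < 9 and write every simplex with vertices in increasing order. Then dim K = 2 and the simplices of K are:

  0-simplices (9): [1], [2], [3], [4], [5], [6], [7], [8], [9]
  1-simplices (27): (27 of them)
  2-simplices (18): [1,2,5], [1,2,7], [1,3,5], [1,3,9], [1,6,7], [1,6,9], [2,3,7], [2,3,9], [2,5,8], [2,8,9], [3,4,5], [3,4,7], [4,5,6], [4,6,9], [4,7,8], [4,8,9], [5,6,8], [6,7,8]

Hence C_0 ≅ Z^9, C_1 ≅ Z^27, C_2 ≅ Z^18.

Boundary ∂_1: C_1 → C_0 maps an edge to its endpoints' difference, ∂[p,q] = q − p.
This gives a 9×27 integer matrix of rank 8; reducing to Smith normal form yields diagonal entries (1,1,1,1,1,1,1,1).

The boundary map ∂_2: C_2 → C_1 maps a triangle to the signed sum of its edges. For instance
  ∂[1,6,9] = [6,9] − [1,9] + [1,6],
  ∂[4,7,8] = [7,8] − [4,8] + [4,7].
The 27×18 boundary matrix has rank 18 and Smith normal form diag(1,1,1,1,1,1,1,1,1,1,1,1,1,1,1,1,1,2).

From H_k ≅ ker(∂_k) / im(∂_{k+1}) we obtain:

  H_1: rank ker ∂_1 − rank ∂_2 = (27 − 8) − 18 = 1, and ∂_2 has invariant factor 2 > 1, so H_1 = Z ⊕ Z/2.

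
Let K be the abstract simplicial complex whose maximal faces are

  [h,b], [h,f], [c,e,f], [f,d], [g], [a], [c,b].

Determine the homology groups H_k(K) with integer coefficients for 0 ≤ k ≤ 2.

H_0 = Z^3,  H_1 = Z,  H_2 = 0.

Order the vertices as a < b < c < d < e < f < g < h. Listing each simplex with vertices in this order, K has dimension 2 with simplices:

  0-simplices (8): a, b, c, d, e, f, g, h
  1-simplices (7): bc, bh, ce, cf, df, ef, fh
  2-simplices (1): cef

Hence C_0 ≅ Z^8, C_1 ≅ Z^7, C_2 ≅ Z^1.

Boundary ∂_1: C_1 → C_0 sends each edge [p,q] (with p < q) to q − p. For instance
  ∂ce = e − c.
The resulting 8×7 matrix has rank 5, and its Smith normal form has invariant factors (1,1,1,1,1).

∂_2: C_2 → C_1 acts by ∂[p,q,r] = [q,r] − [p,r] + [p,q]. For instance
  ∂cef = ef − cf + ce.
This gives a 7×1 integer matrix of rank 1; reducing to Smith normal form yields diagonal entries (1).

Reading off H_k = ker ∂_k / im ∂_{k+1}:

  H_0: rank C_0 − rank ∂_1 = 8 − 5 = 3, and the invariant factors of ∂_1 are all 1, so H_0 = Z^3.
  H_1: rank ker ∂_1 − rank ∂_2 = (7 − 5) − 1 = 1, and the invariant factors of ∂_2 are all 1, so H_1 = Z.
  H_2: rank ker ∂_2 − rank ∂_3 = (1 − 1) − 0 = 0, and there is no ∂_3, so H_2 = 0.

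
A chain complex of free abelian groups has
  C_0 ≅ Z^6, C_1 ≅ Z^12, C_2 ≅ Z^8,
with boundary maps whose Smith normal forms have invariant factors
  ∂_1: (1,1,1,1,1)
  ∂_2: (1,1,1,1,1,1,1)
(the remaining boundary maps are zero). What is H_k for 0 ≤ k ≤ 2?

H_0: b_0 = 6 − 0 − 5 = 1; torsion from ∂_1 factors > 1: none. So H_0 = Z.
H_1: b_1 = 12 − 5 − 7 = 0; torsion from ∂_2 factors > 1: none. So H_1 = 0.
H_2: b_2 = 8 − 7 − 0 = 1; torsion from ∂_3 factors > 1: none. So H_2 = Z.

H_0 = Z,  H_1 = 0,  H_2 = Z.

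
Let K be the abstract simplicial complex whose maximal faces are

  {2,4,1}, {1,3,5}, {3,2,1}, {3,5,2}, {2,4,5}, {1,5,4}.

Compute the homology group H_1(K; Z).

Fix the vertex order 1 < 2 < 3 < 4 < 5 and write every simplex with vertices in increasing order. Then dim K = 2 and the simplices of K are:

  0-simplices (5): [1], [2], [3], [4], [5]
  1-simplices (9): [1,2], [1,3], [1,4], [1,5], [2,3], [2,4], [2,5], [3,5], [4,5]
  2-simplices (6): [1,2,3], [1,2,4], [1,3,5], [1,4,5], [2,3,5], [2,4,5]

so the chain groups are C_0 ≅ Z^5, C_1 ≅ Z^9, C_2 ≅ Z^6.

Boundary ∂_1: C_1 → C_0 maps an edge to its endpoints' difference, ∂[p,q] = q − p. For instance
  ∂[3,5] = [5] − [3].
This gives a 5×9 integer matrix of rank 4; reducing to Smith normal form yields diagonal entries (1,1,1,1).

The boundary map ∂_2: C_2 → C_1 sends each 2-simplex [p,q,r] to [q,r] − [p,r] + [p,q]. For instance
  ∂[1,2,4] = [2,4] − [1,4] + [1,2],
  ∂[1,2,3] = [2,3] − [1,3] + [1,2].
The 9×6 boundary matrix has rank 5 and Smith normal form diag(1,1,1,1,1).

Now H_k = ker ∂_k / im ∂_{k+1}, so:

  H_1: rank ker ∂_1 − rank ∂_2 = (9 − 4) − 5 = 0, and the invariant factors of ∂_2 are all 1, so H_1 = 0.

(K is a triangulation of the 2-sphere S^2.)

H_1 = 0.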